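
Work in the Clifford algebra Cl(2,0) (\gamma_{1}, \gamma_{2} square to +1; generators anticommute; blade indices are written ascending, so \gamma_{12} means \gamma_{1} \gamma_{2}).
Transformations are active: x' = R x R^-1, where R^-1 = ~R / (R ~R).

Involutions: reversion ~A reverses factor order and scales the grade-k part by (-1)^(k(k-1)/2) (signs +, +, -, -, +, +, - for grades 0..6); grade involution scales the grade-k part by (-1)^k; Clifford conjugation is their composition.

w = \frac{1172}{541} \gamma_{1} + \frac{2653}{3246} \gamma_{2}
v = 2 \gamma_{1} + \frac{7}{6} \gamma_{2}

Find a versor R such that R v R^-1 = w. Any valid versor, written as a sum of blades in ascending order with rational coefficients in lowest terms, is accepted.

Why this works: both vectors square to \frac{193}{36}, so q(v) = q(w) and R = v + w = \frac{2254}{541} \gamma_{1} + \frac{3220}{1623} \gamma_{2} carries v to w — its own direction survives, the complement (v - w)/2 flips.
Answer: \frac{2254}{541} \gamma_{1} + \frac{3220}{1623} \gamma_{2}


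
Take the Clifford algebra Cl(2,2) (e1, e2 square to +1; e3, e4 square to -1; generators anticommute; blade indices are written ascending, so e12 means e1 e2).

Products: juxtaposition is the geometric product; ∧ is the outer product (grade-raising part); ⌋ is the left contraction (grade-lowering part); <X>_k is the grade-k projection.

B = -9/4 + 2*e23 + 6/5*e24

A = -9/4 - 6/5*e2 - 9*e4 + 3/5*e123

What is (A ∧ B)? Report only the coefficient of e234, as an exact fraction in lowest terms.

step 1: 81/16 + 27/10*e2 + 81/4*e4 - 9/2*e23 - 27/10*e24 - 27/20*e123 - 18*e234
Answer: -18


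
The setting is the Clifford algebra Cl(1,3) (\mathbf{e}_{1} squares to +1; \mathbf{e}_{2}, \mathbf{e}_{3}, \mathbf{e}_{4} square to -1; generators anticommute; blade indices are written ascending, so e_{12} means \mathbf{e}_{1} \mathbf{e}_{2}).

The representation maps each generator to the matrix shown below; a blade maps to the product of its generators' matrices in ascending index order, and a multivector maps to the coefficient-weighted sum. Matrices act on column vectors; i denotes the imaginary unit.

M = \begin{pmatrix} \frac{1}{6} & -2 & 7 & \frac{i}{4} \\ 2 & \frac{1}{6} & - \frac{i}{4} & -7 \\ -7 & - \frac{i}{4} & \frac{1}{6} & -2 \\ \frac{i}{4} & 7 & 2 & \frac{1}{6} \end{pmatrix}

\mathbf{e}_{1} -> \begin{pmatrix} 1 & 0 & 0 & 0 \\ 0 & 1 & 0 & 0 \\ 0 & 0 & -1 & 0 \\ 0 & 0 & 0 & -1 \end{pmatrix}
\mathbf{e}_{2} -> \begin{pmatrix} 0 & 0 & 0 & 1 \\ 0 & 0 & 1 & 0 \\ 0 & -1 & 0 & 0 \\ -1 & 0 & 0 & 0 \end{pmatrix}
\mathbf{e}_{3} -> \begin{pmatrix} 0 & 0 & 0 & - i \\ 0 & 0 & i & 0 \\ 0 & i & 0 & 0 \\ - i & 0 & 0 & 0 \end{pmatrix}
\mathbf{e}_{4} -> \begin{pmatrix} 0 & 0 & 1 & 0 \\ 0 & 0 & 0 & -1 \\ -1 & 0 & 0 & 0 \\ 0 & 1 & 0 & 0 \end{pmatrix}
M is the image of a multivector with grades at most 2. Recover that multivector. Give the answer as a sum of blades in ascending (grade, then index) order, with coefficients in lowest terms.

Method: the blade images are trace-orthogonal — tr(rho(e_A) rho(e_B)^-1) = 4 if A = B and 0 otherwise — and rho(e_A)^-1 = (e_A)^2 * rho(e_A) with (e_A)^2 = +1 or -1, so the coefficient of e_A in the preimage is (e_A)^2 * tr(M rho(e_A))/4.
Nonzero projections over blades of grade <= 2: 1: (1)^2 = +1, tr(M 1) = \frac{2}{3}, coefficient \frac{1}{6}; e_{3}: (e_{3})^2 = -1, tr(M rho(e_{3})) = 1, coefficient -\frac{1}{4}; e_{4}: (e_{4})^2 = -1, tr(M rho(e_{4})) = -28, coefficient 7; e_{24}: (e_{24})^2 = -1, tr(M rho(e_{24})) = 8, coefficient -2. Every other blade of grade <= 2 projects to 0.
Answer: \frac{1}{6} - \frac{1}{4} e_{3} + 7 e_{4} - 2 e_{24}


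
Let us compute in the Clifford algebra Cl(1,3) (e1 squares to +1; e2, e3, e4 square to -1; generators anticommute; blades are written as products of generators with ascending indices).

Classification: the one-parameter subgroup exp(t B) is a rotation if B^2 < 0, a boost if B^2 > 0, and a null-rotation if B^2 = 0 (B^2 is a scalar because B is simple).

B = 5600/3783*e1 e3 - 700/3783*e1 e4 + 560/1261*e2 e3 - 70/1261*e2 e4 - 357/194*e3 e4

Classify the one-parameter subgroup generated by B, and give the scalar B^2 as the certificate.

B^2 term by term: the squares give (5600/3783)^2*(e1 e3)^2 + (-700/3783)^2*(e1 e4)^2 + (560/1261)^2*(e2 e3)^2 + (-70/1261)^2*(e2 e4)^2 + (-357/194)^2*(e3 e4)^2 = 31360000/14311089*(+1) + 490000/14311089*(+1) + 313600/1590121*(-1) + 4900/1590121*(-1) + 127449/37636*(-1) = -49/36 (each basis 2-blade squares to minus the product of its generators' squares); cross terms between blades sharing an index anticommute and cancel; the commuting (index-disjoint) pairs give grade-4 terms 2*c*c'*(blade product), which cancel blade by blade — e1 e2 e3 e4: 784000/4770363 - 784000/4770363 = 0 — confirming B is simple. So B^2 = -49/36.
Answer: rotation, certificate B^2 = -49/36. B^2 = -49/36 is basis-independent, so its sign is the whole story.


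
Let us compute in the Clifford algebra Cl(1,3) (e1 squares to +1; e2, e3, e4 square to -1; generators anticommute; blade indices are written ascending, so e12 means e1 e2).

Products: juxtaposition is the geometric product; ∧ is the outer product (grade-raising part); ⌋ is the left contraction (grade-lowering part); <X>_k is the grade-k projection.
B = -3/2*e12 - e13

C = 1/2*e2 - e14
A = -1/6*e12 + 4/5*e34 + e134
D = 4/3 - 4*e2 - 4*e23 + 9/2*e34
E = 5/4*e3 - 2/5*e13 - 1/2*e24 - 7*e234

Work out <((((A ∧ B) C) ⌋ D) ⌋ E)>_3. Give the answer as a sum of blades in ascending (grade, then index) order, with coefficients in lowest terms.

step 1: -6/5*e1234
step 2: 6/5*e23 + 3/5*e134
step 3: 24/5
step 4: 6*e3 - 48/25*e13 - 12/5*e24 - 168/5*e234
step 5: -168/5*e234
Answer: -168/5*e234


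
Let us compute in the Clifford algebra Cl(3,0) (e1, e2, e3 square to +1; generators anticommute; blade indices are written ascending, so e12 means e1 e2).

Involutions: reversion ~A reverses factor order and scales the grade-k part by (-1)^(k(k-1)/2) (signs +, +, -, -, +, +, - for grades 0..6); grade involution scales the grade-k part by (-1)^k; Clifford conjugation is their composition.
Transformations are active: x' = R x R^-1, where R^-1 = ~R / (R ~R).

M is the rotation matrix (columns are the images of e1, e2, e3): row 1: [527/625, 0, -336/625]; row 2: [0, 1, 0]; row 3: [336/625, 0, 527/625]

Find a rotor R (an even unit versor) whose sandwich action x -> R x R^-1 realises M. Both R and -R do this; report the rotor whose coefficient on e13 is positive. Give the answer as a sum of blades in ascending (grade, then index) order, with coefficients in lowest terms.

Method: write R = a + b12*e12 + b13*e13 + b23*e23 with a^2 + b12^2 + b13^2 + b23^2 = 1 (so R^-1 = ~R). Expanding the columns R e_j ~R gives tr M = 4a^2 - 1 and, from the antisymmetric part, M21 - M12 = -4a*b12, M13 - M31 = 4a*b13, M32 - M23 = -4a*b23.
Here tr M = 1679/625, so a^2 = (1 + tr M)/4 = 576/625 and a = ±24/25. Taking a = 24/25: M21 - M12 = 0, M13 - M31 = -672/625, M32 - M23 = 0, giving b12 = 0, b13 = -7/25, b23 = 0, i.e. R = 24/25 - 7/25*e13.
Its e13 coefficient is negative, so report the other preimage -R.
Answer: -24/25 + 7/25*e13. Key observation: the double cover Spin(3) -> SO(3) sends R and -R to the same matrix (trace 1679/625 here), so the stated sign of the e13 coefficient is what selects one sheet.


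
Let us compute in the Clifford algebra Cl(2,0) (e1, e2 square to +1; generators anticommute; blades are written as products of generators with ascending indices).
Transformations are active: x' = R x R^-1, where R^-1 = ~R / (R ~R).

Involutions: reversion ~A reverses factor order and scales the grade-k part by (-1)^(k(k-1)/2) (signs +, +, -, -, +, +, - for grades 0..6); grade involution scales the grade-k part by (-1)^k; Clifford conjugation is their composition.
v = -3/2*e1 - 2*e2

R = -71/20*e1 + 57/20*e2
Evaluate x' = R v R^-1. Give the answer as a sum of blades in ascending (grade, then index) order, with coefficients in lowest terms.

~R = -71/20*e1 + 57/20*e2, and R ~R = 829/40, so R^-1 = ~R / (829/40).
R v = -3/8 + 91/8*e1 e2
Answer: 1350/829*e1 + 3145/1658*e2


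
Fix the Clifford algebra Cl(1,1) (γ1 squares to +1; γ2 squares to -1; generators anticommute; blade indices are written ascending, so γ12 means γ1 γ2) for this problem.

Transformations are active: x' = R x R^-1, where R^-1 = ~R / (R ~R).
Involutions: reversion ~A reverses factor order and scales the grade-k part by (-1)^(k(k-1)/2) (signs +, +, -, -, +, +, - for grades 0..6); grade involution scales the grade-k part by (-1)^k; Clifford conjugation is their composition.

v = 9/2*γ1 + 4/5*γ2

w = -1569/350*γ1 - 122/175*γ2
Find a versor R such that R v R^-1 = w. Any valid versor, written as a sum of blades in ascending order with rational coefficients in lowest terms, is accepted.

A norm check does it: q(v) = q(w) = 1961/100, hence R = v + w = 3/175*γ1 + 18/175*γ2 realises the map — parallel part kept, (v - w)/2 negated, v carried to w.
Answer: 3/175*γ1 + 18/175*γ2


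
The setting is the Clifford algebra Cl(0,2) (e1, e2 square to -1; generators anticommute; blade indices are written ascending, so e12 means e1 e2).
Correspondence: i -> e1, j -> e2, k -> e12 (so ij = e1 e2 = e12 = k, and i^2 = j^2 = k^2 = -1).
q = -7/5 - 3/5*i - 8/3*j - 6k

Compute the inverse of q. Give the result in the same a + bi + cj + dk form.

In blades: q = -7/5 - 3/5*e1 - 8/3*e2 - 6*e12.
With qbar = -7/5 + 3/5*e1 + 8/3*e2 + 6*e12 (scalar fixed, mapped units negated), q qbar = 10222/225 (the sum of squared coefficients), so q^-1 = qbar / (10222/225) = -315/10222 + 135/10222*e1 + 300/5111*e2 + 675/5111*e12; translating back:
Answer: -315/10222 + 135/10222*i + 300/5111*j + 675/5111*k


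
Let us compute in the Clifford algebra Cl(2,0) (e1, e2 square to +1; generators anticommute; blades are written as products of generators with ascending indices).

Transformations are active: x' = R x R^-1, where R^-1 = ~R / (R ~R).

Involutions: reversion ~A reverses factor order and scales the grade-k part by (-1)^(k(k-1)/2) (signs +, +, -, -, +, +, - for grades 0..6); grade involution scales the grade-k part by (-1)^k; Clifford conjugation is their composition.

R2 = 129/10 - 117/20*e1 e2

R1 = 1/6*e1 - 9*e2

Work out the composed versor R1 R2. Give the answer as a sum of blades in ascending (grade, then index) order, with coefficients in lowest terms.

Distribute over the terms of R1 (each basis-blade product reordered to ascending indices, repeated generators contracted through their squares):
(1/6*e1) R2 = 43/20*e1 - 39/40*e2
(-9*e2) R2 = -1053/20*e1 - 1161/10*e2
Summing the partial products and collecting blades:
Answer: -101/2*e1 - 4683/40*e2


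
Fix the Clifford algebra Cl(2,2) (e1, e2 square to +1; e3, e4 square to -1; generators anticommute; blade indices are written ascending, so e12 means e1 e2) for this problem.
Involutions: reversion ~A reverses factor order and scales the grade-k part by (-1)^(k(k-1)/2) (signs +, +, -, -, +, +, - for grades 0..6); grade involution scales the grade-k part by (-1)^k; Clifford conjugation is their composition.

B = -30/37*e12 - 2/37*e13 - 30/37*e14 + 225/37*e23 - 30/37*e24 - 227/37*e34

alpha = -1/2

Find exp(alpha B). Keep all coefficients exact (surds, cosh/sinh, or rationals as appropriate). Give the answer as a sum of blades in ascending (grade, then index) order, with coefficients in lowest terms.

B^2 term by term: the squares give (-30/37)^2*(e12)^2 + (-2/37)^2*(e13)^2 + (-30/37)^2*(e14)^2 + (225/37)^2*(e23)^2 + (-30/37)^2*(e24)^2 + (-227/37)^2*(e34)^2 = 900/1369*(-1) + 4/1369*(+1) + 900/1369*(+1) + 50625/1369*(+1) + 900/1369*(+1) + 51529/1369*(-1) = 0 (each basis 2-blade squares to minus the product of its generators' squares); cross terms between blades sharing an index anticommute and cancel; the commuting (index-disjoint) pairs give grade-4 terms 2*c*c'*(blade product), which cancel blade by blade — e1234: 13620/1369 - 120/1369 - 13500/1369 = 0 — confirming B is simple. So B^2 = 0.
B^2 = 0, hence only two terms survive: exp(alpha B) = 1 + alpha B (parabolic case).
Answer: 1 + 15/37*e12 + 1/37*e13 + 15/37*e14 - 225/74*e23 + 15/37*e24 + 227/74*e34


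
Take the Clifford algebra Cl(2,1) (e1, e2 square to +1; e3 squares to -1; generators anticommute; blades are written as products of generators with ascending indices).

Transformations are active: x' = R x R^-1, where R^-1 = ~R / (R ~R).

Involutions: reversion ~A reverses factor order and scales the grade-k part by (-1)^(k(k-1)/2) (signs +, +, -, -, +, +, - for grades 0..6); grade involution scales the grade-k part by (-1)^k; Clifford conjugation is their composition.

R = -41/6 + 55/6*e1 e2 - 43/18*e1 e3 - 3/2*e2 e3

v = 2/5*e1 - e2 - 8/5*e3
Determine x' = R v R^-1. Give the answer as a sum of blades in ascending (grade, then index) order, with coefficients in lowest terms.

~R = -41/6 - 55/6*e1 e2 + 43/18*e1 e3 + 3/2*e2 e3, and R ~R = 9944/81, so R^-1 = ~R / (9944/81).
R v = -283/18*e1 + 23/30*e2 + 187/18*e3 - 1589/90*e1 e2 e3
Answer: 4153/4520*e1 + 181/113*e2 - 9913/4520*e3


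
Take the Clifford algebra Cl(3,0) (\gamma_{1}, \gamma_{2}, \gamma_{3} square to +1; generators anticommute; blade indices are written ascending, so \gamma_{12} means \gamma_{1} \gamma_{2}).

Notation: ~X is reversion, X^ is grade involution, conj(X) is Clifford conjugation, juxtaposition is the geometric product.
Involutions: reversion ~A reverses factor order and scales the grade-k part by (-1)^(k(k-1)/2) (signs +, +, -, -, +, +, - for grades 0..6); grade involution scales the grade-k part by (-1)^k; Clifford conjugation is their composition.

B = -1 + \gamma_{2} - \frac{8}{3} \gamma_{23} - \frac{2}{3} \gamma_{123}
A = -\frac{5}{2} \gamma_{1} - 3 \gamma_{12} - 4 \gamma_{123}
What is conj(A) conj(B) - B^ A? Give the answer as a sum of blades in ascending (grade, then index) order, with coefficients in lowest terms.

first term: -\frac{8}{3} + \frac{31}{6} \gamma_{1} + 2 \gamma_{3} - \frac{11}{2} \gamma_{12} + 4 \gamma_{13} - \frac{5}{3} \gamma_{23} + \frac{32}{3} \gamma_{123}
second term: \frac{8}{3} - \frac{67}{6} \gamma_{1} + 2 \gamma_{3} + \frac{1}{2} \gamma_{12} - 12 \gamma_{13} - \frac{5}{3} \gamma_{23} + \frac{32}{3} \gamma_{123}
Answer: -\frac{16}{3} + \frac{49}{3} \gamma_{1} - 6 \gamma_{12} + 16 \gamma_{13}


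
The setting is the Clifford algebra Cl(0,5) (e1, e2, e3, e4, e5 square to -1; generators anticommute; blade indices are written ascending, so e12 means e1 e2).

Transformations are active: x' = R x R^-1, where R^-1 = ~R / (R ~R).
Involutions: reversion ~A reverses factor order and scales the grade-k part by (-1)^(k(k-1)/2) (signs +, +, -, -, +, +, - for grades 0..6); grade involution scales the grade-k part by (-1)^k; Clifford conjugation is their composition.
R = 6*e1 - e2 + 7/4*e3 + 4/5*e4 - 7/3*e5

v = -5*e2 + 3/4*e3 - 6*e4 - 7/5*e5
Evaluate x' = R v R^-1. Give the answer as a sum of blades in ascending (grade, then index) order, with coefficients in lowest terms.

~R = 6*e1 - e2 + 7/4*e3 + 4/5*e4 - 7/3*e5, and R ~R = -166129/3600, so R^-1 = ~R / (-166129/3600).
R v = -1147/240 - 30*e12 + 9/2*e13 - 36*e14 - 42/5*e15 + 8*e23 + 10*e24 - 154/15*e25 - 111/10*e34 - 7/10*e35 - 378/25*e45
Answer: 6660/5359*e1 + 25685/5359*e2 - 8307/21436*e3 + 33042/5359*e4 + 24563/26795*e5


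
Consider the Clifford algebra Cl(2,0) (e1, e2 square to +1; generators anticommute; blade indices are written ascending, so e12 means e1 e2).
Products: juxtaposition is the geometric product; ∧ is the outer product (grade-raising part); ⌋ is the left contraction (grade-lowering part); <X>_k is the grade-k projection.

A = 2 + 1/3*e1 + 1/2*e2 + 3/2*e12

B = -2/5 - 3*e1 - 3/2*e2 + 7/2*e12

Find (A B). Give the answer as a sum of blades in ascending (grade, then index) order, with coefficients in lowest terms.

step 1: -39/5 - 152/15*e1 + 37/15*e2 + 37/5*e12
Answer: -39/5 - 152/15*e1 + 37/15*e2 + 37/5*e12


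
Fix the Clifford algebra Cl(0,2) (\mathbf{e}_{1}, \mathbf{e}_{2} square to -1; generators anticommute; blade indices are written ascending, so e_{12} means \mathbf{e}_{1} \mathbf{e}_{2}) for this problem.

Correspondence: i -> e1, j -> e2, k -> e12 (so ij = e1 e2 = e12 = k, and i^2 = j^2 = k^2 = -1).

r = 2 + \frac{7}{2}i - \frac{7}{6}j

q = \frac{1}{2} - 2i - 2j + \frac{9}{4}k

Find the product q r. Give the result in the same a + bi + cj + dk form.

In blades: q = \frac{1}{2} - 2 e_{1} - 2 e_{2} + \frac{9}{4} e_{12}, r = 2 + \frac{7}{2} e_{1} - \frac{7}{6} e_{2}.
Distribute q over r term by term (generator squares from the signature, products reordered to ascending indices): (\frac{1}{2})*r = 1 + \frac{7}{4} e_{1} - \frac{7}{12} e_{2}; (-2 e_{1})*r = 7 - 4 e_{1} + \frac{7}{3} e_{12}; (-2 e_{2})*r = -\frac{7}{3} - 4 e_{2} + 7 e_{12}; (\frac{9}{4} e_{12})*r = \frac{21}{8} e_{1} + \frac{63}{8} e_{2} + \frac{9}{2} e_{12}.
Sum: \frac{17}{3} + \frac{3}{8} e_{1} + \frac{79}{24} e_{2} + \frac{83}{6} e_{12}; translating back through the correspondence:
Answer: \frac{17}{3} + \frac{3}{8}i + \frac{79}{24}j + \frac{83}{6}k


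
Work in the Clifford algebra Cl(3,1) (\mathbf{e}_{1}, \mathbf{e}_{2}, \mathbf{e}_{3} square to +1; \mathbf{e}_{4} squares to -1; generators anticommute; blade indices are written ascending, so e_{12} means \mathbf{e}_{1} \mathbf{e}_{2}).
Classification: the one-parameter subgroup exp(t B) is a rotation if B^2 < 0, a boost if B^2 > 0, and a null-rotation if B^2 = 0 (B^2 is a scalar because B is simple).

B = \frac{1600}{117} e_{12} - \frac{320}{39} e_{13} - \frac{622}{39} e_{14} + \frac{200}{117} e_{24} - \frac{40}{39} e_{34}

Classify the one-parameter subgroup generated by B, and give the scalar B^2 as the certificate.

B^2 term by term: the squares give (\frac{1600}{117})^2*(e_{12})^2 + (-\frac{320}{39})^2*(e_{13})^2 + (-\frac{622}{39})^2*(e_{14})^2 + (\frac{200}{117})^2*(e_{24})^2 + (-\frac{40}{39})^2*(e_{34})^2 = \frac{2560000}{13689}*(-1) + \frac{102400}{1521}*(-1) + \frac{386884}{1521}*(+1) + \frac{40000}{13689}*(+1) + \frac{1600}{1521}*(+1) = 4 (each basis 2-blade squares to minus the product of its generators' squares); cross terms between blades sharing an index anticommute and cancel; the commuting (index-disjoint) pairs give grade-4 terms 2*c*c'*(blade product), which cancel blade by blade — e_{1234}: -\frac{128000}{4563} + \frac{128000}{4563} = 0 — confirming B is simple. So B^2 = 4.
Answer: boost, certificate B^2 = 4. The scalar 4 is the complete invariant here: its sign names the subgroup type.


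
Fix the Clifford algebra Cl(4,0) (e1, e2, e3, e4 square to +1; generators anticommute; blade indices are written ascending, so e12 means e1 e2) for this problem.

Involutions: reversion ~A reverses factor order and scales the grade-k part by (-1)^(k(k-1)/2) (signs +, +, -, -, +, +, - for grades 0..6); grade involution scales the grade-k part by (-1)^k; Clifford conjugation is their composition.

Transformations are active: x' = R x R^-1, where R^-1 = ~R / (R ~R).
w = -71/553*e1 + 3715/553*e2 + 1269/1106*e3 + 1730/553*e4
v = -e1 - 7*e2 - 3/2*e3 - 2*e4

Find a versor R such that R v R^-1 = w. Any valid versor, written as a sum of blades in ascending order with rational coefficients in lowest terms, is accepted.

Take R = v + w = -624/553*e1 - 156/553*e2 - 195/553*e3 + 624/553*e4. Because q(v) = q(w) = 225/4, conjugation by R sends v exactly to w.
Answer: -624/553*e1 - 156/553*e2 - 195/553*e3 + 624/553*e4


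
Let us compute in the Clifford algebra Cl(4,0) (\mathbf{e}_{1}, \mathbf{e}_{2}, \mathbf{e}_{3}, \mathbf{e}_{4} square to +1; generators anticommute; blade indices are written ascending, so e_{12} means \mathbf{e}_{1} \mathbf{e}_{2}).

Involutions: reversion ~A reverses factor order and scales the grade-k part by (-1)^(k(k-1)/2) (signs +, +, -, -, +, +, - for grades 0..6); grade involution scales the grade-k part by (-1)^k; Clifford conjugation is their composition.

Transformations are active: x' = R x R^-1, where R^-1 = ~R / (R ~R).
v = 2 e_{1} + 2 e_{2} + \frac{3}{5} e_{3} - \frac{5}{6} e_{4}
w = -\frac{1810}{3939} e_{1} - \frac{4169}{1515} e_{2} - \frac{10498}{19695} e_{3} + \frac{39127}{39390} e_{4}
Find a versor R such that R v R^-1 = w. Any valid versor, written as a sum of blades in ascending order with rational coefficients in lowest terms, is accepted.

Here q(v) = q(w) = \frac{8149}{900}; the classical choice R = v + w = \frac{6068}{3939} e_{1} - \frac{1139}{1515} e_{2} + \frac{1319}{19695} e_{3} + \frac{3151}{19695} e_{4} then realises v -> w under the sandwich.
Answer: \frac{6068}{3939} e_{1} - \frac{1139}{1515} e_{2} + \frac{1319}{19695} e_{3} + \frac{3151}{19695} e_{4}


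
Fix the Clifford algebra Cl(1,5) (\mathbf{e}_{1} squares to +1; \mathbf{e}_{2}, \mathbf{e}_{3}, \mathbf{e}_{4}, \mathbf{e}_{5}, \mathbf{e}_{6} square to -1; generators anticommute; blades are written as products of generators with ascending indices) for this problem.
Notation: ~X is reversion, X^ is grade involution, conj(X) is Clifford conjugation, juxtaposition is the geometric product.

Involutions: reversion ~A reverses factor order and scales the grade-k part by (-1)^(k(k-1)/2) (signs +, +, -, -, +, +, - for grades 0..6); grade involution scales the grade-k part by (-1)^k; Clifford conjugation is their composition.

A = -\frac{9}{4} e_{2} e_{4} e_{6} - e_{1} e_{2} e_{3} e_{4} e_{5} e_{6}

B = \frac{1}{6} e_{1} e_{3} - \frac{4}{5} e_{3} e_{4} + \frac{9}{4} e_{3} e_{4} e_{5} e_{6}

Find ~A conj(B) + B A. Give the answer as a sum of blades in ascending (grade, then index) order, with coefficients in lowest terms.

first term: \frac{9}{4} e_{1} e_{2} + \frac{81}{16} e_{2} e_{3} e_{5} + \frac{9}{5} e_{2} e_{3} e_{6} - \frac{4}{5} e_{1} e_{2} e_{5} e_{6} + \frac{1}{6} e_{2} e_{4} e_{5} e_{6} + \frac{3}{8} e_{1} e_{2} e_{3} e_{4} e_{6}
second term: -\frac{9}{4} e_{1} e_{2} - \frac{81}{16} e_{2} e_{3} e_{5} - \frac{9}{5} e_{2} e_{3} e_{6} - \frac{4}{5} e_{1} e_{2} e_{5} e_{6} + \frac{1}{6} e_{2} e_{4} e_{5} e_{6} + \frac{3}{8} e_{1} e_{2} e_{3} e_{4} e_{6}
Answer: -\frac{8}{5} e_{1} e_{2} e_{5} e_{6} + \frac{1}{3} e_{2} e_{4} e_{5} e_{6} + \frac{3}{4} e_{1} e_{2} e_{3} e_{4} e_{6}


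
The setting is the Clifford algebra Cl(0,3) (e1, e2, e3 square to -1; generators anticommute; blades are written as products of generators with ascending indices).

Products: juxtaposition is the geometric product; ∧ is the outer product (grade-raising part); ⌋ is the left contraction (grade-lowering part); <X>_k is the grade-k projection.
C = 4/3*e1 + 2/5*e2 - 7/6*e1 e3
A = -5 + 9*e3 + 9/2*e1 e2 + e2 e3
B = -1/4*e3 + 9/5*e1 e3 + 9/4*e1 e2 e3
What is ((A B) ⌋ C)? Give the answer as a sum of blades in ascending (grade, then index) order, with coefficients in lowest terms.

step 1: 9/4 + 279/20*e1 + 1/4*e2 - 71/8*e3 - 441/20*e1 e2 - 9*e1 e3 + 81/10*e2 e3 - 99/8*e1 e2 e3
step 2: -146/5 + 641/48*e1 + 9/10*e2 + 651/40*e3 - 21/8*e1 e3
Answer: -146/5 + 641/48*e1 + 9/10*e2 + 651/40*e3 - 21/8*e1 e3


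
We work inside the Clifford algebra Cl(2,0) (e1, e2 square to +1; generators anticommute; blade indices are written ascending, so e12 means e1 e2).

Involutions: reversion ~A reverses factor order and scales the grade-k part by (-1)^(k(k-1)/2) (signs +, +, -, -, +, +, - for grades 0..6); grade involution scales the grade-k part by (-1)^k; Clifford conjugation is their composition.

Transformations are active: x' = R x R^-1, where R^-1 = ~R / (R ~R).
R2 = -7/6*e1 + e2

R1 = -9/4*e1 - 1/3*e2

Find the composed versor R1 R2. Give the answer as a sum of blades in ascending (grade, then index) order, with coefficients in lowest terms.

Distribute over the terms of R1 (each basis-blade product reordered to ascending indices, repeated generators contracted through their squares):
(-9/4*e1) R2 = 21/8 - 9/4*e12
(-1/3*e2) R2 = -1/3 - 7/18*e12
Summing the partial products and collecting blades:
Answer: 55/24 - 95/36*e12


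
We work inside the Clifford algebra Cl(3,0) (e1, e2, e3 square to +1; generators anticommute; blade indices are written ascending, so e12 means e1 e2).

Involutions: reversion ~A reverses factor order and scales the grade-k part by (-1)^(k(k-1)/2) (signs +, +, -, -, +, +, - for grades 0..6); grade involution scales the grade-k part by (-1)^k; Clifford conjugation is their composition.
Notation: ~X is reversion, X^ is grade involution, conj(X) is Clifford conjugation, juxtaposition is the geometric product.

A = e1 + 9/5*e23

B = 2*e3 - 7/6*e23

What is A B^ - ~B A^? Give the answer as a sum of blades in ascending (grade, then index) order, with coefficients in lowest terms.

first term: 21/10 - 18/5*e2 - 2*e13 - 7/6*e123
second term: -21/10 - 18/5*e2 + 2*e13 - 7/6*e123
Answer: 21/5 - 4*e13


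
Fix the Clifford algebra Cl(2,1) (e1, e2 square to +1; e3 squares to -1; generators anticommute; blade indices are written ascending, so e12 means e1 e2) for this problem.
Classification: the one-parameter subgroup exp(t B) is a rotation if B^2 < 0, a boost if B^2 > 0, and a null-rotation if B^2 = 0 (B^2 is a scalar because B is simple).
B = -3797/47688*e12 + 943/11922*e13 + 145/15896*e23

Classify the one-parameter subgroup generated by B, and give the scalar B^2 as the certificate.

B^2 term by term: the squares give (-3797/47688)^2*(e12)^2 + (943/11922)^2*(e13)^2 + (145/15896)^2*(e23)^2 = 14417209/2274145344*(-1) + 889249/142134084*(+1) + 21025/252682816*(+1) = 0 (each basis 2-blade squares to minus the product of its generators' squares); cross terms between blades sharing an index anticommute and cancel. So B^2 = 0.
Answer: null-rotation, certificate B^2 = 0. The scalar 0 is the complete invariant here: its sign names the subgroup type.


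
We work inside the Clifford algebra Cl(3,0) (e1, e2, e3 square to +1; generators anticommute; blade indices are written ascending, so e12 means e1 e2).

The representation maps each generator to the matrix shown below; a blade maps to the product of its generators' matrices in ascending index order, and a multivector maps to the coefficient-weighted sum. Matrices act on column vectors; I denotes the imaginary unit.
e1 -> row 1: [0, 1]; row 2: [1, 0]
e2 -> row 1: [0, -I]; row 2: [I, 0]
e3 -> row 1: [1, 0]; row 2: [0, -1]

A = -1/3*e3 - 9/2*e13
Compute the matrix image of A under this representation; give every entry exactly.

Bivector images (products of the table entries): rho(e13) = rho(e1)rho(e3) = row 1: [0, -1]; row 2: [1, 0].
M = (-1/3)*rho(e3) + (-9/2)*rho(e13), summed entrywise:
Answer: row 1: [-1/3, 9/2]; row 2: [-9/2, 1/3]


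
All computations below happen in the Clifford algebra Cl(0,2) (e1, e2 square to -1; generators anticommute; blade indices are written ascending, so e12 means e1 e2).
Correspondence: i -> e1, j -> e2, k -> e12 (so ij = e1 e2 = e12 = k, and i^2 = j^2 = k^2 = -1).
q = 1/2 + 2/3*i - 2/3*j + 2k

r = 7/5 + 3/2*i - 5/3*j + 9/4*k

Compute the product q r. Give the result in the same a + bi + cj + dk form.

In blades: q = 1/2 + 2/3*e1 - 2/3*e2 + 2*e12, r = 7/5 + 3/2*e1 - 5/3*e2 + 9/4*e12.
Distribute q over r term by term (generator squares from the signature, products reordered to ascending indices): (1/2)*r = 7/10 + 3/4*e1 - 5/6*e2 + 9/8*e12; (2/3*e1)*r = -1 + 14/15*e1 - 3/2*e2 - 10/9*e12; (-2/3*e2)*r = -10/9 - 3/2*e1 - 14/15*e2 + e12; (2*e12)*r = -9/2 + 10/3*e1 + 3*e2 + 14/5*e12.
Sum: -266/45 + 211/60*e1 - 4/15*e2 + 1373/360*e12; translating back through the correspondence:
Answer: -266/45 + 211/60*i - 4/15*j + 1373/360*k


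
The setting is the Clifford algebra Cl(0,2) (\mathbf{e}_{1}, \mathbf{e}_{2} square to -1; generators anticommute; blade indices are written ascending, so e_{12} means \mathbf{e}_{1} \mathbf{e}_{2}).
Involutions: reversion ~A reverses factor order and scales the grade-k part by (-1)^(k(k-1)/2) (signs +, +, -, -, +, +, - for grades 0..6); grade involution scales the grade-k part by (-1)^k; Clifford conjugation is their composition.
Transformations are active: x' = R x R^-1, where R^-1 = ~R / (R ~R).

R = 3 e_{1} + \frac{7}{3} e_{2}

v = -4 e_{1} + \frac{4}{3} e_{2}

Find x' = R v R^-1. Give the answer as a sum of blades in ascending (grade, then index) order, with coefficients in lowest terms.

~R = 3 e_{1} + \frac{7}{3} e_{2}, and R ~R = -\frac{130}{9}, so R^-1 = ~R / (-\frac{130}{9}).
R v = \frac{80}{9} + \frac{40}{3} e_{12}
Answer: \frac{4}{13} e_{1} - \frac{164}{39} e_{2}


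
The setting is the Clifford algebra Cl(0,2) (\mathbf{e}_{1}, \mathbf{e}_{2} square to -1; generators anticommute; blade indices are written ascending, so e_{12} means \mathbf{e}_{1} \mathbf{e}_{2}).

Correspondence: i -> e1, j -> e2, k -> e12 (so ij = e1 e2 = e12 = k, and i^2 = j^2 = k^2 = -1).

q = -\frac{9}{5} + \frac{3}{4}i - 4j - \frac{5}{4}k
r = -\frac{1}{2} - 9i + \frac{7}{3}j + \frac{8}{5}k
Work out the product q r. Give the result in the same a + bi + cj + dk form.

In blades: q = -\frac{9}{5} + \frac{3}{4} e_{1} - 4 e_{2} - \frac{5}{4} e_{12}, r = -\frac{1}{2} - 9 e_{1} + \frac{7}{3} e_{2} + \frac{8}{5} e_{12}.
Distribute q over r term by term (generator squares from the signature, products reordered to ascending indices): (-\frac{9}{5})*r = \frac{9}{10} + \frac{81}{5} e_{1} - \frac{21}{5} e_{2} - \frac{72}{25} e_{12}; (\frac{3}{4} e_{1})*r = \frac{27}{4} - \frac{3}{8} e_{1} - \frac{6}{5} e_{2} + \frac{7}{4} e_{12}; (-4 e_{2})*r = \frac{28}{3} - \frac{32}{5} e_{1} + 2 e_{2} - 36 e_{12}; (-\frac{5}{4} e_{12})*r = 2 + \frac{35}{12} e_{1} + \frac{45}{4} e_{2} + \frac{5}{8} e_{12}.
Sum: \frac{1139}{60} + \frac{1481}{120} e_{1} + \frac{157}{20} e_{2} - \frac{7301}{200} e_{12}; translating back through the correspondence:
Answer: \frac{1139}{60} + \frac{1481}{120}i + \frac{157}{20}j - \frac{7301}{200}k


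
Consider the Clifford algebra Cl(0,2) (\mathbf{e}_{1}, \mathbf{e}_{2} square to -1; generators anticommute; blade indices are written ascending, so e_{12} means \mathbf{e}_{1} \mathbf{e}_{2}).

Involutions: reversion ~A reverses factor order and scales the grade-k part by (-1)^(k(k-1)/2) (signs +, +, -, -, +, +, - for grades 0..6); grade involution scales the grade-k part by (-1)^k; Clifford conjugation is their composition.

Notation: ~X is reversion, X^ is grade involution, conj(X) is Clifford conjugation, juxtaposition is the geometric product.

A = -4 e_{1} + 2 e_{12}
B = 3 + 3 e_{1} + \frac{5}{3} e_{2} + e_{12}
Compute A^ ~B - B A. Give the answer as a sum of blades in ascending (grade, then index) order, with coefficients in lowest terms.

first term: -10 + \frac{26}{3} e_{1} + 10 e_{2} + \frac{38}{3} e_{12}
second term: 10 - \frac{26}{3} e_{1} - 10 e_{2} + \frac{38}{3} e_{12}
Answer: -20 + \frac{52}{3} e_{1} + 20 e_{2}


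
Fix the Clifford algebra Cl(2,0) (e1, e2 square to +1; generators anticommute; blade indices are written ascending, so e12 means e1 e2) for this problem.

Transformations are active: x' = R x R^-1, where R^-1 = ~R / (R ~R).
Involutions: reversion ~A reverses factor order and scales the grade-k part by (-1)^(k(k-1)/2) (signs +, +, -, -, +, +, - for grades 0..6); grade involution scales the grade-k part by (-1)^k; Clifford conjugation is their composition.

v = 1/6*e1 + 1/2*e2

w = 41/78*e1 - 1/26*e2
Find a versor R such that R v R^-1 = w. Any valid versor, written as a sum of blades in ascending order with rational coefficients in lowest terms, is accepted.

Sketch: the shared square 5/18 makes R = v + w = 9/13*e1 + 6/13*e2 the natural versor; its sandwich fixes that direction, negates (v - w)/2, and sends v to w.
Answer: 9/13*e1 + 6/13*e2


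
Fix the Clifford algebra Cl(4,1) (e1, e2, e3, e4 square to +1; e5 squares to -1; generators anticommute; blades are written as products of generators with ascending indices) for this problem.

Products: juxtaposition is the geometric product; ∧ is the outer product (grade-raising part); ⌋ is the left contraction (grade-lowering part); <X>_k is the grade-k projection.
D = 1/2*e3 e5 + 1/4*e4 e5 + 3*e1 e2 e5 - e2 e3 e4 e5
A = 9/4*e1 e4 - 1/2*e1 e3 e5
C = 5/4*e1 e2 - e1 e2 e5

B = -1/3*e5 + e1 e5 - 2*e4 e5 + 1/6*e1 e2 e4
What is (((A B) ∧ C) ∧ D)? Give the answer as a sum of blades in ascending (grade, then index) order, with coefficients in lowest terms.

step 1: 3/8*e2 + 1/2*e3 - 1/6*e1 e3 - 9/2*e1 e5 - 9/4*e4 e5 + e1 e3 e4 - 3/4*e1 e4 e5 + 1/12*e2 e3 e4 e5
step 2: 5/8*e1 e2 e3 - 1/2*e1 e2 e3 e5 - 45/16*e1 e2 e4 e5
step 3: 5/32*e1 e2 e3 e4 e5
Answer: 5/32*e1 e2 e3 e4 e5


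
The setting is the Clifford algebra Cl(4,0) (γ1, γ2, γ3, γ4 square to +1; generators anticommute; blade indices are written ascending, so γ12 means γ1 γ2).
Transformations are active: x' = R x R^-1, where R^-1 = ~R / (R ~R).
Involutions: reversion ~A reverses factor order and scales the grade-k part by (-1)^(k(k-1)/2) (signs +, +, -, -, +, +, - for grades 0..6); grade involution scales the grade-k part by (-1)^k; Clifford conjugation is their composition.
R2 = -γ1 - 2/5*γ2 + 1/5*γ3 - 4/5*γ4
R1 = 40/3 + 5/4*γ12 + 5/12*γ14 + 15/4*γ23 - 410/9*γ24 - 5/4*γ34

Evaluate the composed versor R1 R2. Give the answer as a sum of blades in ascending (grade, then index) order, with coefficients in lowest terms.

Distribute over the terms of R2 (each basis-blade product reordered to ascending indices, repeated generators contracted through their squares):
R1 (-γ1) = -40/3*γ1 + 5/4*γ2 + 5/12*γ4 - 15/4*γ123 + 410/9*γ124 + 5/4*γ134
R1 (-2/5*γ2) = -1/2*γ1 - 16/3*γ2 + 3/2*γ3 - 164/9*γ4 + 1/6*γ124 + 1/2*γ234
R1 (1/5*γ3) = 3/4*γ2 + 8/3*γ3 + 1/4*γ4 + 1/4*γ123 - 1/12*γ134 + 82/9*γ234
R1 (-4/5*γ4) = -1/3*γ1 + 328/9*γ2 + γ3 - 32/3*γ4 - γ124 - 3*γ234
Summing the partial products and collecting blades:
Answer: -85/6*γ1 + 298/9*γ2 + 31/6*γ3 - 254/9*γ4 - 7/2*γ123 + 805/18*γ124 + 7/6*γ134 + 119/18*γ234


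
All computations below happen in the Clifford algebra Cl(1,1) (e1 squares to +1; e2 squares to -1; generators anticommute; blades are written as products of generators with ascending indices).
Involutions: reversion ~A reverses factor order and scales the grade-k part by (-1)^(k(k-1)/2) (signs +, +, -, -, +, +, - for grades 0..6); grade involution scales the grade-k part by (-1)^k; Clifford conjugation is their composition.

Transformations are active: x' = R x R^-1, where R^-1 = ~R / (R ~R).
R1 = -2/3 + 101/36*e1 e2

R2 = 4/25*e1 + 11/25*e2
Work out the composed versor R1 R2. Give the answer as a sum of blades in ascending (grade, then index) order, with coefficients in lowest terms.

Distribute over the terms of R1 (each basis-blade product reordered to ascending indices, repeated generators contracted through their squares):
(-2/3) R2 = -8/75*e1 - 22/75*e2
(101/36*e1 e2) R2 = -1111/900*e1 - 101/225*e2
Summing the partial products and collecting blades:
Answer: -1207/900*e1 - 167/225*e2


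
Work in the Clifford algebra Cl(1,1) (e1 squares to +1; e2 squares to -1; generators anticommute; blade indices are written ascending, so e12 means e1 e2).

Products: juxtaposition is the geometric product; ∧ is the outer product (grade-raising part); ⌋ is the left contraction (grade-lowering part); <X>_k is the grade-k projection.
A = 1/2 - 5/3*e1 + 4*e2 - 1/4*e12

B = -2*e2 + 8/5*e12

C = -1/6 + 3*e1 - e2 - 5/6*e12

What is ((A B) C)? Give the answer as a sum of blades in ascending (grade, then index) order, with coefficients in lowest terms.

step 1: 38/5 + 59/10*e1 - 11/3*e2 + 62/15*e12
step 2: 839/90 + 5221/180*e1 - 875/36*e2 - 173/90*e12
Answer: 839/90 + 5221/180*e1 - 875/36*e2 - 173/90*e12


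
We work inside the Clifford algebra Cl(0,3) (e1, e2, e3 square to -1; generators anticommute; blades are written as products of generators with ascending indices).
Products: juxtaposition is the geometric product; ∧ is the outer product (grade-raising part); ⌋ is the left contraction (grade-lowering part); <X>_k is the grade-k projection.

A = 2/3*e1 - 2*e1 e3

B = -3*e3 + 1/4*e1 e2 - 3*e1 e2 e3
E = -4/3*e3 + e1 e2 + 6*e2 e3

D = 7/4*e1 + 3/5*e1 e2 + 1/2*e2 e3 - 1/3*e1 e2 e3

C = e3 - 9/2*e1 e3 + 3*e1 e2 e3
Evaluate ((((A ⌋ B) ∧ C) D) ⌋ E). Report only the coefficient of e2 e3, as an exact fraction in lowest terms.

step 1: 35/6*e2 + 2*e2 e3
step 2: 35/6*e2 e3 + 105/4*e1 e2 e3
step 3: -35/3 - 805/72*e1 - 63/4*e3 + 7/2*e1 e3 - 735/16*e2 e3 + 245/24*e1 e2 e3
step 4: 2037/8 - 5999/72*e2 + 140/9*e3 - 35/3*e1 e2 - 70*e2 e3
Answer: -70


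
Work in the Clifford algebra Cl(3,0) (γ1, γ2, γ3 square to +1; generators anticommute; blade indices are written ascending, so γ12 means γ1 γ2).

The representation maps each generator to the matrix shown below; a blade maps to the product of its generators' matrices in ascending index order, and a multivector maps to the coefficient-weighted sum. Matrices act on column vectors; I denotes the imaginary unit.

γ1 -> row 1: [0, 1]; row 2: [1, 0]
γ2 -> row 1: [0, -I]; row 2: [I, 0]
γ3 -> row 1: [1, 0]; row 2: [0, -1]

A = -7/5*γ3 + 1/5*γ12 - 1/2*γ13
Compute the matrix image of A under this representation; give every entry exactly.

Bivector images (products of the table entries): rho(γ12) = rho(γ1)rho(γ2) = row 1: [I, 0]; row 2: [0, -I]; rho(γ13) = rho(γ1)rho(γ3) = row 1: [0, -1]; row 2: [1, 0].
M = (-7/5)*rho(γ3) + (1/5)*rho(γ12) + (-1/2)*rho(γ13), summed entrywise:
Answer: row 1: [-7/5 + I/5, 1/2]; row 2: [-1/2, 7/5 - I/5]


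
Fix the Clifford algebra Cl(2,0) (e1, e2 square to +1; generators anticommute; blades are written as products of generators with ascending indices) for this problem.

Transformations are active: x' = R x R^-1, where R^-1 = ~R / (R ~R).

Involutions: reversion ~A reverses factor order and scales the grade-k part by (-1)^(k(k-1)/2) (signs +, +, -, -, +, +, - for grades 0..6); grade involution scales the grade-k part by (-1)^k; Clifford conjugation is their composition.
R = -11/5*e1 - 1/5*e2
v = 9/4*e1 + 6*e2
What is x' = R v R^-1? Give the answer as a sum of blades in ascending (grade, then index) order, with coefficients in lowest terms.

~R = -11/5*e1 - 1/5*e2, and R ~R = 122/25, so R^-1 = ~R / (122/25).
R v = -123/20 - 51/4*e1 e2
Answer: 201/61*e1 - 1341/244*e2


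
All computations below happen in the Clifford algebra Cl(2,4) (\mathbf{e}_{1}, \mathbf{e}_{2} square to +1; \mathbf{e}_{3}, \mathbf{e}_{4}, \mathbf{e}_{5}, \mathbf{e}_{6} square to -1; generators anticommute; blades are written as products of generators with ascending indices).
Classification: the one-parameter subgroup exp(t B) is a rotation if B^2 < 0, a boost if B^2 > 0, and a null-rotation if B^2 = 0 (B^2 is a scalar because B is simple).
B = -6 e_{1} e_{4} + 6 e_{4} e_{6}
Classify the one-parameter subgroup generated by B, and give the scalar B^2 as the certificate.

B^2 term by term: the squares give (-6)^2*(e_{1} e_{4})^2 + (6)^2*(e_{4} e_{6})^2 = 36*(+1) + 36*(-1) = 0 (each basis 2-blade squares to minus the product of its generators' squares); cross terms between blades sharing an index anticommute and cancel. So B^2 = 0.
Answer: null-rotation, certificate B^2 = 0. Check the certificate: B^2 = 0, and that sign is decisive whatever form B takes.


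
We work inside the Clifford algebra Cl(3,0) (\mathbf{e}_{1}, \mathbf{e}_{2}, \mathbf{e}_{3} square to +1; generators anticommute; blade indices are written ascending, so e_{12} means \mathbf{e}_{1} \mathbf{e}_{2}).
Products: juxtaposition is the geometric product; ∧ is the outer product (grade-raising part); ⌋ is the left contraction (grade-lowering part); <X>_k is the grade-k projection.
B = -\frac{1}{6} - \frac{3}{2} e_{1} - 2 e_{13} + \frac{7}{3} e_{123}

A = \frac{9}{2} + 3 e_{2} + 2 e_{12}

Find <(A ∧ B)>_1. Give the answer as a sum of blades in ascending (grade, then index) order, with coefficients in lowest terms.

step 1: -\frac{3}{4} - \frac{27}{4} e_{1} - \frac{1}{2} e_{2} + \frac{25}{6} e_{12} - 9 e_{13} + \frac{33}{2} e_{123}
step 2: -\frac{27}{4} e_{1} - \frac{1}{2} e_{2}
Answer: -\frac{27}{4} e_{1} - \frac{1}{2} e_{2}


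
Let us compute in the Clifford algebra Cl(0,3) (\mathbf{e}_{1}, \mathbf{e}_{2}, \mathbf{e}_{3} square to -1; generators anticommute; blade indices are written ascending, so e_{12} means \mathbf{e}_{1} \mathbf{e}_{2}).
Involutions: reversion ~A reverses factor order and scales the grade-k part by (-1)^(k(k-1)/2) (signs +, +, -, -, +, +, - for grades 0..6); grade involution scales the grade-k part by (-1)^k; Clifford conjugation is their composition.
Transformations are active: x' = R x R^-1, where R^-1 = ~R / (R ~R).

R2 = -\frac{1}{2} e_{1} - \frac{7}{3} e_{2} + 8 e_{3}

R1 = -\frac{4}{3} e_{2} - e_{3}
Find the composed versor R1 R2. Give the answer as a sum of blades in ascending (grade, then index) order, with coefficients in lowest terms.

Distribute over the terms of R1 (each basis-blade product reordered to ascending indices, repeated generators contracted through their squares):
(-\frac{4}{3} e_{2}) R2 = -\frac{28}{9} - \frac{2}{3} e_{12} - \frac{32}{3} e_{23}
(-e_{3}) R2 = 8 - \frac{1}{2} e_{13} - \frac{7}{3} e_{23}
Summing the partial products and collecting blades:
Answer: \frac{44}{9} - \frac{2}{3} e_{12} - \frac{1}{2} e_{13} - 13 e_{23}
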